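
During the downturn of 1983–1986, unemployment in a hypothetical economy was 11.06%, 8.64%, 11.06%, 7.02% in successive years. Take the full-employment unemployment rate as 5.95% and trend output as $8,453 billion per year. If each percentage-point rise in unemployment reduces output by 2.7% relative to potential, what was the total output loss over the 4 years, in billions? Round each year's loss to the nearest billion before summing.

Year 1983: gap = -2.7 × (11.06 - 5.95) = -13.797%, loss ≈ 8453 × 13.797/100 ≈ 1166.
Year 1984: gap = -2.7 × (8.64 - 5.95) = -7.263%, loss ≈ 8453 × 7.263/100 ≈ 614.
Year 1985: gap = -2.7 × (11.06 - 5.95) = -13.797%, loss ≈ 8453 × 13.797/100 ≈ 1166.
Year 1986: gap = -2.7 × (7.02 - 5.95) = -2.889%, loss ≈ 8453 × 2.889/100 ≈ 244.
Total lost output = 1166 + 614 + 1166 + 244 = 3190 billion.

$3,190 billion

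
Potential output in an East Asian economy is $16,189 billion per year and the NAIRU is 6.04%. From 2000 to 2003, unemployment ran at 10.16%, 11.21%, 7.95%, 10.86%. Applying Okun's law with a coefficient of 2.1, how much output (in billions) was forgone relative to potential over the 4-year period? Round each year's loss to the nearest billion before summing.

$5,447 billion

Year 2000: gap = -2.1 × (10.16 - 6.04) = -8.652%, loss ≈ 16189 × 8.652/100 ≈ 1401.
Year 2001: gap = -2.1 × (11.21 - 6.04) = -10.857%, loss ≈ 16189 × 10.857/100 ≈ 1758.
Year 2002: gap = -2.1 × (7.95 - 6.04) = -4.011%, loss ≈ 16189 × 4.011/100 ≈ 649.
Year 2003: gap = -2.1 × (10.86 - 6.04) = -10.122%, loss ≈ 16189 × 10.122/100 ≈ 1639.
Total lost output = 1401 + 1758 + 649 + 1639 = 5447 billion.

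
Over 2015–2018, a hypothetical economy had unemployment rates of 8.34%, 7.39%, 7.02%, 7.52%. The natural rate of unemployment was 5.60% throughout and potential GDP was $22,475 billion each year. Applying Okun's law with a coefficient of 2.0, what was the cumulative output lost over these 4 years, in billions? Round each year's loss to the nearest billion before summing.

Year 2015: gap = -2.0 × (8.34 - 5.6) = -5.48%, loss ≈ 22475 × 5.48/100 ≈ 1232.
Year 2016: gap = -2.0 × (7.39 - 5.6) = -3.58%, loss ≈ 22475 × 3.58/100 ≈ 805.
Year 2017: gap = -2.0 × (7.02 - 5.6) = -2.84%, loss ≈ 22475 × 2.84/100 ≈ 638.
Year 2018: gap = -2.0 × (7.52 - 5.6) = -3.84%, loss ≈ 22475 × 3.84/100 ≈ 863.
Total lost output = 1232 + 805 + 638 + 863 = 3538 billion.

$3,538 billion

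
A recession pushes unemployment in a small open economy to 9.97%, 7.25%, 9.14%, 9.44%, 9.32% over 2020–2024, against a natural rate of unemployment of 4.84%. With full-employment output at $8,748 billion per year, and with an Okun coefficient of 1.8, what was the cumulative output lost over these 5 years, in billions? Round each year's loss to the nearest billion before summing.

$3,293 billion

Year 2020: gap = -1.8 × (9.97 - 4.84) = -9.234%, loss ≈ 8748 × 9.234/100 ≈ 808.
Year 2021: gap = -1.8 × (7.25 - 4.84) = -4.338%, loss ≈ 8748 × 4.338/100 ≈ 379.
Year 2022: gap = -1.8 × (9.14 - 4.84) = -7.74%, loss ≈ 8748 × 7.74/100 ≈ 677.
Year 2023: gap = -1.8 × (9.44 - 4.84) = -8.28%, loss ≈ 8748 × 8.28/100 ≈ 724.
Year 2024: gap = -1.8 × (9.32 - 4.84) = -8.064%, loss ≈ 8748 × 8.064/100 ≈ 705.
Total lost output = 808 + 379 + 677 + 724 + 705 = 3293 billion.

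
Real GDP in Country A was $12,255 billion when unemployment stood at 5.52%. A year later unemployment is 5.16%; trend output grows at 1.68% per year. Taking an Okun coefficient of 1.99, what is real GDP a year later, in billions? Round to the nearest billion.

$12,549 billion

Δu = 5.16 - 5.52 = -0.36 points.
Okun's law (growth form): g_Y = g_Y* - β × Δu = 1.68 - 1.99 × (-0.36) = 1.68 + 0.7164 = 2.3964%.
Real GDP in the next year = 12255 × (1 + 2.3964/100) = 12255 × 1.023964 ≈ 12549 billion.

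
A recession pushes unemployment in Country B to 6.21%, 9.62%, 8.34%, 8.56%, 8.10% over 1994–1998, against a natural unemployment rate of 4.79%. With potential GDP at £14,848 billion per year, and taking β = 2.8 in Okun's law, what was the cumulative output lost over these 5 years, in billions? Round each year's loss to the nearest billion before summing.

Year 1994: gap = -2.8 × (6.21 - 4.79) = -3.976%, loss ≈ 14848 × 3.976/100 ≈ 590.
Year 1995: gap = -2.8 × (9.62 - 4.79) = -13.524%, loss ≈ 14848 × 13.524/100 ≈ 2008.
Year 1996: gap = -2.8 × (8.34 - 4.79) = -9.94%, loss ≈ 14848 × 9.94/100 ≈ 1476.
Year 1997: gap = -2.8 × (8.56 - 4.79) = -10.556%, loss ≈ 14848 × 10.556/100 ≈ 1567.
Year 1998: gap = -2.8 × (8.1 - 4.79) = -9.268%, loss ≈ 14848 × 9.268/100 ≈ 1376.
Total lost output = 590 + 2008 + 1476 + 1567 + 1376 = 7017 billion.

£7,017 billion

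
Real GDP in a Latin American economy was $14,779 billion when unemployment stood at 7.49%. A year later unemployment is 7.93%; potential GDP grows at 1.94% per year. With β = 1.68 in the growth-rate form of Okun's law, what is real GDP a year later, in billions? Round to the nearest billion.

$14,956 billion

Δu = 7.93 - 7.49 = 0.44 points.
Okun's law (growth form): g_Y = g_Y* - β × Δu = 1.94 - 1.68 × (0.44) = 1.94 - 0.7392 = 1.2008%.
Real GDP in the next year = 14779 × (1 + 1.2008/100) = 14779 × 1.012008 ≈ 14956 billion.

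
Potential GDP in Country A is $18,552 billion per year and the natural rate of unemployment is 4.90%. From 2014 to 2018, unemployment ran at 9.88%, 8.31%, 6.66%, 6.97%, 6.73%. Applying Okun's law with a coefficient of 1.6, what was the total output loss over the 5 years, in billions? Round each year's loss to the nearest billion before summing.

$4,169 billion

Year 2014: gap = -1.6 × (9.88 - 4.9) = -7.968%, loss ≈ 18552 × 7.968/100 ≈ 1478.
Year 2015: gap = -1.6 × (8.31 - 4.9) = -5.456%, loss ≈ 18552 × 5.456/100 ≈ 1012.
Year 2016: gap = -1.6 × (6.66 - 4.9) = -2.816%, loss ≈ 18552 × 2.816/100 ≈ 522.
Year 2017: gap = -1.6 × (6.97 - 4.9) = -3.312%, loss ≈ 18552 × 3.312/100 ≈ 614.
Year 2018: gap = -1.6 × (6.73 - 4.9) = -2.928%, loss ≈ 18552 × 2.928/100 ≈ 543.
Total lost output = 1478 + 1012 + 522 + 614 + 543 = 4169 billion.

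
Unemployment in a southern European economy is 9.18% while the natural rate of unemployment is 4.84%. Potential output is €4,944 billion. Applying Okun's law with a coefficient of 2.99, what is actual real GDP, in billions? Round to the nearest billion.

Unemployment gap = 9.18 - 4.84 = 4.34 points, so the output gap is -2.99 × 4.34 = -12.9766%.
Actual GDP = 4944 × (1 - 12.9766/100) = 4944 × 0.870234 ≈ 4302 billion.

€4,302 billion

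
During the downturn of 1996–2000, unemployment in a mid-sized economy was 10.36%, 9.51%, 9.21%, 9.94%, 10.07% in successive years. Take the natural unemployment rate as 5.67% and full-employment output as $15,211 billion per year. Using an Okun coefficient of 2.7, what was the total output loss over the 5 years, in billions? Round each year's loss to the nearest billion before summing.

$8,518 billion

Year 1996: gap = -2.7 × (10.36 - 5.67) = -12.663%, loss ≈ 15211 × 12.663/100 ≈ 1926.
Year 1997: gap = -2.7 × (9.51 - 5.67) = -10.368%, loss ≈ 15211 × 10.368/100 ≈ 1577.
Year 1998: gap = -2.7 × (9.21 - 5.67) = -9.558%, loss ≈ 15211 × 9.558/100 ≈ 1454.
Year 1999: gap = -2.7 × (9.94 - 5.67) = -11.529%, loss ≈ 15211 × 11.529/100 ≈ 1754.
Year 2000: gap = -2.7 × (10.07 - 5.67) = -11.88%, loss ≈ 15211 × 11.88/100 ≈ 1807.
Total lost output = 1926 + 1577 + 1454 + 1754 + 1807 = 8518 billion.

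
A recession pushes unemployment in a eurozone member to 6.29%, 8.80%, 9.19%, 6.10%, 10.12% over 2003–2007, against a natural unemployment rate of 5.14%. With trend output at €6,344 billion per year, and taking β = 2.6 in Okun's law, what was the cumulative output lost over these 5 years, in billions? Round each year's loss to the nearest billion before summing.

Year 2003: gap = -2.6 × (6.29 - 5.14) = -2.99%, loss ≈ 6344 × 2.99/100 ≈ 190.
Year 2004: gap = -2.6 × (8.8 - 5.14) = -9.516%, loss ≈ 6344 × 9.516/100 ≈ 604.
Year 2005: gap = -2.6 × (9.19 - 5.14) = -10.53%, loss ≈ 6344 × 10.53/100 ≈ 668.
Year 2006: gap = -2.6 × (6.1 - 5.14) = -2.496%, loss ≈ 6344 × 2.496/100 ≈ 158.
Year 2007: gap = -2.6 × (10.12 - 5.14) = -12.948%, loss ≈ 6344 × 12.948/100 ≈ 821.
Total lost output = 190 + 604 + 668 + 158 + 821 = 2441 billion.

€2,441 billion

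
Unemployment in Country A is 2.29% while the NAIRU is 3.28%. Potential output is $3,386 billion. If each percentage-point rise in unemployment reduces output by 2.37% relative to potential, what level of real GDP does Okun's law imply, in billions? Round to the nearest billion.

Unemployment gap = 2.29 - 3.28 = -0.99 points, so the output gap is -2.37 × (-0.99) = 2.3463%.
Actual GDP = 3386 × (1 + 2.3463/100) = 3386 × 1.023463 ≈ 3465 billion.

$3,465 billion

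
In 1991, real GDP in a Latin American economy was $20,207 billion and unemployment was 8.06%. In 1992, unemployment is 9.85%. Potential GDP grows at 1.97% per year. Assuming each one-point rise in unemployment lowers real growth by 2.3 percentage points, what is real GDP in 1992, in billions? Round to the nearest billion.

$19,773 billion

Δu = 9.85 - 8.06 = 1.79 points.
Okun's law (growth form): g_Y = g_Y* - β × Δu = 1.97 - 2.3 × (1.79) = 1.97 - 4.117 = -2.147%.
Real GDP in the next year = 20207 × (1 - 2.147/100) = 20207 × 0.97853 ≈ 19773 billion.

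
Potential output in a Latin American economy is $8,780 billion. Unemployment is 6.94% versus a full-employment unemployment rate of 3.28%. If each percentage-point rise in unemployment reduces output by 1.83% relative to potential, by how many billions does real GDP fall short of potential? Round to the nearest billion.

$588 billion

Output gap = -1.83 × (6.94 - 3.28) = -1.83 × 3.66 = -6.6978%.
Actual GDP ≈ 8780 × 0.933022 ≈ 8192 billion, so the shortfall is 8780 - 8192 = 588 billion.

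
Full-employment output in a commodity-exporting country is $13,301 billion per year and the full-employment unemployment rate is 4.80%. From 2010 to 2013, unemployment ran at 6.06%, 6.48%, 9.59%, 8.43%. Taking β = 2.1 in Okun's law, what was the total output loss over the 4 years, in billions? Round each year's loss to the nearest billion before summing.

$3,173 billion

Year 2010: gap = -2.1 × (6.06 - 4.8) = -2.646%, loss ≈ 13301 × 2.646/100 ≈ 352.
Year 2011: gap = -2.1 × (6.48 - 4.8) = -3.528%, loss ≈ 13301 × 3.528/100 ≈ 469.
Year 2012: gap = -2.1 × (9.59 - 4.8) = -10.059%, loss ≈ 13301 × 10.059/100 ≈ 1338.
Year 2013: gap = -2.1 × (8.43 - 4.8) = -7.623%, loss ≈ 13301 × 7.623/100 ≈ 1014.
Total lost output = 352 + 469 + 1338 + 1014 = 3173 billion.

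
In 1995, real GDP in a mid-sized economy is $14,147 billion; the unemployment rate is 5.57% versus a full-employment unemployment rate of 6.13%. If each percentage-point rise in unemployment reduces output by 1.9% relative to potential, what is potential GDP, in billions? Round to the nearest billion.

$13,998 billion

Unemployment gap = 5.57 - 6.13 = -0.56 points, so output gap = -1.9 × (-0.56) = 1.064%.
Since Y = Y* × (1 + gap/100), Y* = 14147/1.01064 ≈ 13998 billion.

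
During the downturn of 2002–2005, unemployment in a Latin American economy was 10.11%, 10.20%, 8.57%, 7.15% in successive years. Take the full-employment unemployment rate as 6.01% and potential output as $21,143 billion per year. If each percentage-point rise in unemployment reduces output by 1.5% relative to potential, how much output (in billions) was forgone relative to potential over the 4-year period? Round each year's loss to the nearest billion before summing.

$3,803 billion

Year 2002: gap = -1.5 × (10.11 - 6.01) = -6.15%, loss ≈ 21143 × 6.15/100 ≈ 1300.
Year 2003: gap = -1.5 × (10.2 - 6.01) = -6.285%, loss ≈ 21143 × 6.285/100 ≈ 1329.
Year 2004: gap = -1.5 × (8.57 - 6.01) = -3.84%, loss ≈ 21143 × 3.84/100 ≈ 812.
Year 2005: gap = -1.5 × (7.15 - 6.01) = -1.71%, loss ≈ 21143 × 1.71/100 ≈ 362.
Total lost output = 1300 + 1329 + 812 + 362 = 3803 billion.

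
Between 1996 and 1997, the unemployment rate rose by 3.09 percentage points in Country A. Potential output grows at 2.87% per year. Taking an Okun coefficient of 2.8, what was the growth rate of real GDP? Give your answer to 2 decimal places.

Growth-rate Okun's law: g_Y = g_Y* - β × Δu.
g_Y = 2.87 - 2.8 × (3.09) = 2.87 - 8.652 = -5.782%, i.e. -5.78% to 2 d.p.

-5.78%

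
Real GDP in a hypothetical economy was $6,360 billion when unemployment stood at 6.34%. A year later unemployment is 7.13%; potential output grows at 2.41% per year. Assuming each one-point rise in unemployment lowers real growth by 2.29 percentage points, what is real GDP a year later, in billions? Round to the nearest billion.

$6,398 billion

Δu = 7.13 - 6.34 = 0.79 points.
Okun's law (growth form): g_Y = g_Y* - β × Δu = 2.41 - 2.29 × (0.79) = 2.41 - 1.8091 = 0.6009%.
Real GDP in the next year = 6360 × (1 + 0.6009/100) = 6360 × 1.006009 ≈ 6398 billion.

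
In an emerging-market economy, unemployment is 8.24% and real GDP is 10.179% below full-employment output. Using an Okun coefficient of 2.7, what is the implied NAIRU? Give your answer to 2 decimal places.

4.47%

From Okun's law, u - u* = -(output gap)/β = -(-10.179)/2.7 = 3.77 points.
So u* = 8.24 - 3.77 = 4.47%.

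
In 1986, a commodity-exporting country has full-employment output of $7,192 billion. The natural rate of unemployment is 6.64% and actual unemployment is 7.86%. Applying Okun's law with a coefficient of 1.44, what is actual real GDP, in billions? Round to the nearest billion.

Unemployment gap = 7.86 - 6.64 = 1.22 points, so the output gap is -1.44 × 1.22 = -1.7568%.
Actual GDP = 7192 × (1 - 1.7568/100) = 7192 × 0.982432 ≈ 7066 billion.

$7,066 billion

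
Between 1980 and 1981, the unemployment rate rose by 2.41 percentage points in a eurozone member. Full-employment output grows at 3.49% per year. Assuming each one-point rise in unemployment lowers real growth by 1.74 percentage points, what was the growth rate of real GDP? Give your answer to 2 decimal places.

-0.70%

Growth-rate Okun's law: g_Y = g_Y* - β × Δu.
g_Y = 3.49 - 1.74 × (2.41) = 3.49 - 4.1934 = -0.7034%, i.e. -0.70% to 2 d.p.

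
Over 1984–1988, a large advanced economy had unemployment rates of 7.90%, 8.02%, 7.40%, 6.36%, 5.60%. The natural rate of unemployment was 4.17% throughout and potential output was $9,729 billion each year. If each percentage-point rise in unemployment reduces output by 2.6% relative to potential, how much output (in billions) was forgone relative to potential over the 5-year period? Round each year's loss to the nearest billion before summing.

Year 1984: gap = -2.6 × (7.9 - 4.17) = -9.698%, loss ≈ 9729 × 9.698/100 ≈ 944.
Year 1985: gap = -2.6 × (8.02 - 4.17) = -10.01%, loss ≈ 9729 × 10.01/100 ≈ 974.
Year 1986: gap = -2.6 × (7.4 - 4.17) = -8.398%, loss ≈ 9729 × 8.398/100 ≈ 817.
Year 1987: gap = -2.6 × (6.36 - 4.17) = -5.694%, loss ≈ 9729 × 5.694/100 ≈ 554.
Year 1988: gap = -2.6 × (5.6 - 4.17) = -3.718%, loss ≈ 9729 × 3.718/100 ≈ 362.
Total lost output = 944 + 974 + 817 + 554 + 362 = 3651 billion.

$3,651 billion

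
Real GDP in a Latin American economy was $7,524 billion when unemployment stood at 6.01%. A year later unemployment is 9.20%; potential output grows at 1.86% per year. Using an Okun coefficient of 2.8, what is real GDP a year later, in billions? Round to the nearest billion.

Δu = 9.2 - 6.01 = 3.19 points.
Okun's law (growth form): g_Y = g_Y* - β × Δu = 1.86 - 2.8 × (3.19) = 1.86 - 8.932 = -7.072%.
Real GDP in the next year = 7524 × (1 - 7.072/100) = 7524 × 0.92928 ≈ 6992 billion.

$6,992 billion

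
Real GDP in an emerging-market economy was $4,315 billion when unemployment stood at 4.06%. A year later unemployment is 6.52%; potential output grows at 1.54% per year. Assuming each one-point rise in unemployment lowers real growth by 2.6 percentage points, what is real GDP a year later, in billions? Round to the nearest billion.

Δu = 6.52 - 4.06 = 2.46 points.
Okun's law (growth form): g_Y = g_Y* - β × Δu = 1.54 - 2.6 × (2.46) = 1.54 - 6.396 = -4.856%.
Real GDP in the next year = 4315 × (1 - 4.856/100) = 4315 × 0.95144 ≈ 4105 billion.

$4,105 billion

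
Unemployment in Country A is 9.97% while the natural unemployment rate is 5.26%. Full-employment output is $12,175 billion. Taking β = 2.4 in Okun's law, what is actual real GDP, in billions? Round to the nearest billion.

$10,799 billion

Unemployment gap = 9.97 - 5.26 = 4.71 points, so the output gap is -2.4 × 4.71 = -11.304%.
Actual GDP = 12175 × (1 - 11.304/100) = 12175 × 0.88696 ≈ 10799 billion.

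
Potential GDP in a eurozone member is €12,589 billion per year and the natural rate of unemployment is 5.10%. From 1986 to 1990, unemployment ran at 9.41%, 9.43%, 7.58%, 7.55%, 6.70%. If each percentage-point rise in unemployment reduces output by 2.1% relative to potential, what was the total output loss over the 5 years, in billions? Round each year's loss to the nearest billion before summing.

Year 1986: gap = -2.1 × (9.41 - 5.1) = -9.051%, loss ≈ 12589 × 9.051/100 ≈ 1139.
Year 1987: gap = -2.1 × (9.43 - 5.1) = -9.093%, loss ≈ 12589 × 9.093/100 ≈ 1145.
Year 1988: gap = -2.1 × (7.58 - 5.1) = -5.208%, loss ≈ 12589 × 5.208/100 ≈ 656.
Year 1989: gap = -2.1 × (7.55 - 5.1) = -5.145%, loss ≈ 12589 × 5.145/100 ≈ 648.
Year 1990: gap = -2.1 × (6.7 - 5.1) = -3.36%, loss ≈ 12589 × 3.36/100 ≈ 423.
Total lost output = 1139 + 1145 + 656 + 648 + 423 = 4011 billion.

€4,011 billion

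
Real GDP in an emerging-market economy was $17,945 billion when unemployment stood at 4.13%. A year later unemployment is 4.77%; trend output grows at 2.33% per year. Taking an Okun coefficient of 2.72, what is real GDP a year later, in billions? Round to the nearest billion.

Δu = 4.77 - 4.13 = 0.64 points.
Okun's law (growth form): g_Y = g_Y* - β × Δu = 2.33 - 2.72 × (0.64) = 2.33 - 1.7408 = 0.5892%.
Real GDP in the next year = 17945 × (1 + 0.5892/100) = 17945 × 1.005892 ≈ 18051 billion.

$18,051 billion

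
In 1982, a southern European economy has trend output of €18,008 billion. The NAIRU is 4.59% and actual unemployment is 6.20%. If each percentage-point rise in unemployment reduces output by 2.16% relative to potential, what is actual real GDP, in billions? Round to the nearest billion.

Unemployment gap = 6.2 - 4.59 = 1.61 points, so the output gap is -2.16 × 1.61 = -3.4776%.
Actual GDP = 18008 × (1 - 3.4776/100) = 18008 × 0.965224 ≈ 17382 billion.

€17,382 billion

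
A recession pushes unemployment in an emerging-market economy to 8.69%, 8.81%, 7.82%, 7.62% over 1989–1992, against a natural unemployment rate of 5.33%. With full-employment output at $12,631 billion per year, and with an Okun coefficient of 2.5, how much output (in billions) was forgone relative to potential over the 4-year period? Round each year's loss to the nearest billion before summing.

$3,669 billion

Year 1989: gap = -2.5 × (8.69 - 5.33) = -8.4%, loss ≈ 12631 × 8.4/100 ≈ 1061.
Year 1990: gap = -2.5 × (8.81 - 5.33) = -8.7%, loss ≈ 12631 × 8.7/100 ≈ 1099.
Year 1991: gap = -2.5 × (7.82 - 5.33) = -6.225%, loss ≈ 12631 × 6.225/100 ≈ 786.
Year 1992: gap = -2.5 × (7.62 - 5.33) = -5.725%, loss ≈ 12631 × 5.725/100 ≈ 723.
Total lost output = 1061 + 1099 + 786 + 723 = 3669 billion.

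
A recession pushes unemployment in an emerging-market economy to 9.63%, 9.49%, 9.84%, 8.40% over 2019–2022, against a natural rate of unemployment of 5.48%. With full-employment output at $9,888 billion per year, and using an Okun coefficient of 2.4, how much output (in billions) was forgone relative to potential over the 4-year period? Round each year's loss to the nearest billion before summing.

Year 2019: gap = -2.4 × (9.63 - 5.48) = -9.96%, loss ≈ 9888 × 9.96/100 ≈ 985.
Year 2020: gap = -2.4 × (9.49 - 5.48) = -9.624%, loss ≈ 9888 × 9.624/100 ≈ 952.
Year 2021: gap = -2.4 × (9.84 - 5.48) = -10.464%, loss ≈ 9888 × 10.464/100 ≈ 1035.
Year 2022: gap = -2.4 × (8.4 - 5.48) = -7.008%, loss ≈ 9888 × 7.008/100 ≈ 693.
Total lost output = 985 + 952 + 1035 + 693 = 3665 billion.

$3,665 billion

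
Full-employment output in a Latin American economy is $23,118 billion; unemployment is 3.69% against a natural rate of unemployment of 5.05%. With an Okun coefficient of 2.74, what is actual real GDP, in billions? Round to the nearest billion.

Unemployment gap = 3.69 - 5.05 = -1.36 points, so the output gap is -2.74 × (-1.36) = 3.7264%.
Actual GDP = 23118 × (1 + 3.7264/100) = 23118 × 1.037264 ≈ 23979 billion.

$23,979 billion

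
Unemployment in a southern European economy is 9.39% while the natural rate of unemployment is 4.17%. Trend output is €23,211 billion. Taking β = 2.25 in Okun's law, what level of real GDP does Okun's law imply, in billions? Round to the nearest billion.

€20,485 billion

Unemployment gap = 9.39 - 4.17 = 5.22 points, so the output gap is -2.25 × 5.22 = -11.745%.
Actual GDP = 23211 × (1 - 11.745/100) = 23211 × 0.88255 ≈ 20485 billion.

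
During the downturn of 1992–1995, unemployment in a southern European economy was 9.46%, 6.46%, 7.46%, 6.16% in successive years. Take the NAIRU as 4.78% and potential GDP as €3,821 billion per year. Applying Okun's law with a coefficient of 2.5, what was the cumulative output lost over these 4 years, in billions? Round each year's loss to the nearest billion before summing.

€995 billion

Year 1992: gap = -2.5 × (9.46 - 4.78) = -11.7%, loss ≈ 3821 × 11.7/100 ≈ 447.
Year 1993: gap = -2.5 × (6.46 - 4.78) = -4.2%, loss ≈ 3821 × 4.2/100 ≈ 160.
Year 1994: gap = -2.5 × (7.46 - 4.78) = -6.7%, loss ≈ 3821 × 6.7/100 ≈ 256.
Year 1995: gap = -2.5 × (6.16 - 4.78) = -3.45%, loss ≈ 3821 × 3.45/100 ≈ 132.
Total lost output = 447 + 160 + 256 + 132 = 995 billion.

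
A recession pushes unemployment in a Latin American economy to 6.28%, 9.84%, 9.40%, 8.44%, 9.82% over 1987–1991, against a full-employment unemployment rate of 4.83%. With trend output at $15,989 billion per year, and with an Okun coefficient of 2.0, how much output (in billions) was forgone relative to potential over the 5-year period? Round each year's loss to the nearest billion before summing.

$6,277 billion

Year 1987: gap = -2.0 × (6.28 - 4.83) = -2.9%, loss ≈ 15989 × 2.9/100 ≈ 464.
Year 1988: gap = -2.0 × (9.84 - 4.83) = -10.02%, loss ≈ 15989 × 10.02/100 ≈ 1602.
Year 1989: gap = -2.0 × (9.4 - 4.83) = -9.14%, loss ≈ 15989 × 9.14/100 ≈ 1461.
Year 1990: gap = -2.0 × (8.44 - 4.83) = -7.22%, loss ≈ 15989 × 7.22/100 ≈ 1154.
Year 1991: gap = -2.0 × (9.82 - 4.83) = -9.98%, loss ≈ 15989 × 9.98/100 ≈ 1596.
Total lost output = 464 + 1602 + 1461 + 1154 + 1596 = 6277 billion.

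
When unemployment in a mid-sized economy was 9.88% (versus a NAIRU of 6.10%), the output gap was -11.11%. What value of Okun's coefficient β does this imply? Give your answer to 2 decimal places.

Okun's law: output gap = -β × (u - u*).
-11.11 = -β × (9.88 - 6.1) = -β × 3.78, so β = 11.11/3.78 = 2.94.

β ≈ 2.94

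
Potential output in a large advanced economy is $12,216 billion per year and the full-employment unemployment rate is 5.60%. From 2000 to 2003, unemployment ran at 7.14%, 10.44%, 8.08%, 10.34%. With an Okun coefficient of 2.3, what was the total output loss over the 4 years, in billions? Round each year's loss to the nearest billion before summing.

Year 2000: gap = -2.3 × (7.14 - 5.6) = -3.542%, loss ≈ 12216 × 3.542/100 ≈ 433.
Year 2001: gap = -2.3 × (10.44 - 5.6) = -11.132%, loss ≈ 12216 × 11.132/100 ≈ 1360.
Year 2002: gap = -2.3 × (8.08 - 5.6) = -5.704%, loss ≈ 12216 × 5.704/100 ≈ 697.
Year 2003: gap = -2.3 × (10.34 - 5.6) = -10.902%, loss ≈ 12216 × 10.902/100 ≈ 1332.
Total lost output = 433 + 1360 + 697 + 1332 = 3822 billion.

$3,822 billion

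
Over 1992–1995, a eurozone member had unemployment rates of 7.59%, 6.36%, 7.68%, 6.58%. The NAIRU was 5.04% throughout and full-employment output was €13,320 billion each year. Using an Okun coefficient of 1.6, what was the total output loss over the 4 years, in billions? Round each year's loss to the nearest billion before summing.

€1,715 billion

Year 1992: gap = -1.6 × (7.59 - 5.04) = -4.08%, loss ≈ 13320 × 4.08/100 ≈ 543.
Year 1993: gap = -1.6 × (6.36 - 5.04) = -2.112%, loss ≈ 13320 × 2.112/100 ≈ 281.
Year 1994: gap = -1.6 × (7.68 - 5.04) = -4.224%, loss ≈ 13320 × 4.224/100 ≈ 563.
Year 1995: gap = -1.6 × (6.58 - 5.04) = -2.464%, loss ≈ 13320 × 2.464/100 ≈ 328.
Total lost output = 543 + 281 + 563 + 328 = 1715 billion.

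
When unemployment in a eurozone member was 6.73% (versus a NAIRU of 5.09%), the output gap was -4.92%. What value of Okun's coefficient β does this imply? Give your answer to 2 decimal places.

β ≈ 3.00

Okun's law: output gap = -β × (u - u*).
-4.92 = -β × (6.73 - 5.09) = -β × 1.64, so β = 4.92/1.64 = 3.00.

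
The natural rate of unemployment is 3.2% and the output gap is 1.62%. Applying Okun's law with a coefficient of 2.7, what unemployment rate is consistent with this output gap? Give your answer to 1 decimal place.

2.6%

From Okun's law, u - u* = -(output gap)/β = -(1.62)/2.7 = -0.6 points.
So u = 3.2 - 0.6 = 2.6%.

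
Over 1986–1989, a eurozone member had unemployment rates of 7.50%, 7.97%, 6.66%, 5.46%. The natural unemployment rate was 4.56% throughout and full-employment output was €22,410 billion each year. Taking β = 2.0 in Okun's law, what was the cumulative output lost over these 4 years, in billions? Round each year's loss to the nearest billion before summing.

Year 1986: gap = -2.0 × (7.5 - 4.56) = -5.88%, loss ≈ 22410 × 5.88/100 ≈ 1318.
Year 1987: gap = -2.0 × (7.97 - 4.56) = -6.82%, loss ≈ 22410 × 6.82/100 ≈ 1528.
Year 1988: gap = -2.0 × (6.66 - 4.56) = -4.2%, loss ≈ 22410 × 4.2/100 ≈ 941.
Year 1989: gap = -2.0 × (5.46 - 4.56) = -1.8%, loss ≈ 22410 × 1.8/100 ≈ 403.
Total lost output = 1318 + 1528 + 941 + 403 = 4190 billion.

€4,190 billion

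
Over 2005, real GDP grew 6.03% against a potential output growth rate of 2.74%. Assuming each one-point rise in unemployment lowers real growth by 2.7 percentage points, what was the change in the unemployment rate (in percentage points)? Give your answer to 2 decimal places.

Growth-rate Okun's law: g_Y = g_Y* - β × Δu, so Δu = (g_Y* - g_Y)/β.
Δu = (2.74 - 6.03)/2.7 = -3.29/2.7 = -1.22 percentage points.

-1.22 percentage points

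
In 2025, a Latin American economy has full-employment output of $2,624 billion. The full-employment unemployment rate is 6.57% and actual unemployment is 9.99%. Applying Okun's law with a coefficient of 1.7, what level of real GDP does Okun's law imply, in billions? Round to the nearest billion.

$2,471 billion

Unemployment gap = 9.99 - 6.57 = 3.42 points, so the output gap is -1.7 × 3.42 = -5.814%.
Actual GDP = 2624 × (1 - 5.814/100) = 2624 × 0.94186 ≈ 2471 billion.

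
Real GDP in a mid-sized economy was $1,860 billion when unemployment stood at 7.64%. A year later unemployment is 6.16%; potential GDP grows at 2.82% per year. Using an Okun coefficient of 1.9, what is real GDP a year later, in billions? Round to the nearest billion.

$1,965 billion

Δu = 6.16 - 7.64 = -1.48 points.
Okun's law (growth form): g_Y = g_Y* - β × Δu = 2.82 - 1.9 × (-1.48) = 2.82 + 2.812 = 5.632%.
Real GDP in the next year = 1860 × (1 + 5.632/100) = 1860 × 1.05632 ≈ 1965 billion.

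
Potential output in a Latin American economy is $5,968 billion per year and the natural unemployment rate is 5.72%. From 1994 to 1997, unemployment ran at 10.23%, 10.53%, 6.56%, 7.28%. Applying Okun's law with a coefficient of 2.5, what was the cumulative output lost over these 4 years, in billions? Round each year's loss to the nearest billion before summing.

$1,749 billion

Year 1994: gap = -2.5 × (10.23 - 5.72) = -11.275%, loss ≈ 5968 × 11.275/100 ≈ 673.
Year 1995: gap = -2.5 × (10.53 - 5.72) = -12.025%, loss ≈ 5968 × 12.025/100 ≈ 718.
Year 1996: gap = -2.5 × (6.56 - 5.72) = -2.1%, loss ≈ 5968 × 2.1/100 ≈ 125.
Year 1997: gap = -2.5 × (7.28 - 5.72) = -3.9%, loss ≈ 5968 × 3.9/100 ≈ 233.
Total lost output = 673 + 718 + 125 + 233 = 1749 billion.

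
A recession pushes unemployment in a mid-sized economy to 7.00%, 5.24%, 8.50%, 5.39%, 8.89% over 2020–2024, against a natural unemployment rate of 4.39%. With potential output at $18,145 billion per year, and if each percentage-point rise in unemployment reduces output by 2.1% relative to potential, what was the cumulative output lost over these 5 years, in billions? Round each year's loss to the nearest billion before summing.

Year 2020: gap = -2.1 × (7 - 4.39) = -5.481%, loss ≈ 18145 × 5.481/100 ≈ 995.
Year 2021: gap = -2.1 × (5.24 - 4.39) = -1.785%, loss ≈ 18145 × 1.785/100 ≈ 324.
Year 2022: gap = -2.1 × (8.5 - 4.39) = -8.631%, loss ≈ 18145 × 8.631/100 ≈ 1566.
Year 2023: gap = -2.1 × (5.39 - 4.39) = -2.1%, loss ≈ 18145 × 2.1/100 ≈ 381.
Year 2024: gap = -2.1 × (8.89 - 4.39) = -9.45%, loss ≈ 18145 × 9.45/100 ≈ 1715.
Total lost output = 995 + 324 + 1566 + 381 + 1715 = 4981 billion.

$4,981 billion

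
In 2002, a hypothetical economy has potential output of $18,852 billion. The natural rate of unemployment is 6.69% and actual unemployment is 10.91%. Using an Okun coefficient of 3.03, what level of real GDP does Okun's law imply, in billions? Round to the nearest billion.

Unemployment gap = 10.91 - 6.69 = 4.22 points, so the output gap is -3.03 × 4.22 = -12.7866%.
Actual GDP = 18852 × (1 - 12.7866/100) = 18852 × 0.872134 ≈ 16441 billion.

$16,441 billion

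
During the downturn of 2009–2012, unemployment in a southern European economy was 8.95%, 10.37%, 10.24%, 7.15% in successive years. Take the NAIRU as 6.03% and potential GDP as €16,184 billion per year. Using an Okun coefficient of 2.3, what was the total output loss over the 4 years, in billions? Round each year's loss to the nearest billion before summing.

€4,686 billion

Year 2009: gap = -2.3 × (8.95 - 6.03) = -6.716%, loss ≈ 16184 × 6.716/100 ≈ 1087.
Year 2010: gap = -2.3 × (10.37 - 6.03) = -9.982%, loss ≈ 16184 × 9.982/100 ≈ 1615.
Year 2011: gap = -2.3 × (10.24 - 6.03) = -9.683%, loss ≈ 16184 × 9.683/100 ≈ 1567.
Year 2012: gap = -2.3 × (7.15 - 6.03) = -2.576%, loss ≈ 16184 × 2.576/100 ≈ 417.
Total lost output = 1087 + 1615 + 1567 + 417 = 4686 billion.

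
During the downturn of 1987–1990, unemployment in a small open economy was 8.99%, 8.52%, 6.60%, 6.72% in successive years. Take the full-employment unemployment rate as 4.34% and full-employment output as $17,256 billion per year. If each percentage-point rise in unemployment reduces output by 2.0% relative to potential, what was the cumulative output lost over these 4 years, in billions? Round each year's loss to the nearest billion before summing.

$4,649 billion

Year 1987: gap = -2.0 × (8.99 - 4.34) = -9.3%, loss ≈ 17256 × 9.3/100 ≈ 1605.
Year 1988: gap = -2.0 × (8.52 - 4.34) = -8.36%, loss ≈ 17256 × 8.36/100 ≈ 1443.
Year 1989: gap = -2.0 × (6.6 - 4.34) = -4.52%, loss ≈ 17256 × 4.52/100 ≈ 780.
Year 1990: gap = -2.0 × (6.72 - 4.34) = -4.76%, loss ≈ 17256 × 4.76/100 ≈ 821.
Total lost output = 1605 + 1443 + 780 + 821 = 4649 billion.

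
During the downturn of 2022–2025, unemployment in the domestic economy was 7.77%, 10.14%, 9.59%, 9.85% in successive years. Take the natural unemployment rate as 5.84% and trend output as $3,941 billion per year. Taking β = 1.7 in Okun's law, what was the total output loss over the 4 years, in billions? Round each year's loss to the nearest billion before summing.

$937 billion

Year 2022: gap = -1.7 × (7.77 - 5.84) = -3.281%, loss ≈ 3941 × 3.281/100 ≈ 129.
Year 2023: gap = -1.7 × (10.14 - 5.84) = -7.31%, loss ≈ 3941 × 7.31/100 ≈ 288.
Year 2024: gap = -1.7 × (9.59 - 5.84) = -6.375%, loss ≈ 3941 × 6.375/100 ≈ 251.
Year 2025: gap = -1.7 × (9.85 - 5.84) = -6.817%, loss ≈ 3941 × 6.817/100 ≈ 269.
Total lost output = 129 + 288 + 251 + 269 = 937 billion.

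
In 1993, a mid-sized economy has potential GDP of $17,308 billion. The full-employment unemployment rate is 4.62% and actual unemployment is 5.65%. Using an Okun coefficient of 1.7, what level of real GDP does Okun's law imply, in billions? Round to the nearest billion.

$17,005 billion

Unemployment gap = 5.65 - 4.62 = 1.03 points, so the output gap is -1.7 × 1.03 = -1.751%.
Actual GDP = 17308 × (1 - 1.751/100) = 17308 × 0.98249 ≈ 17005 billion.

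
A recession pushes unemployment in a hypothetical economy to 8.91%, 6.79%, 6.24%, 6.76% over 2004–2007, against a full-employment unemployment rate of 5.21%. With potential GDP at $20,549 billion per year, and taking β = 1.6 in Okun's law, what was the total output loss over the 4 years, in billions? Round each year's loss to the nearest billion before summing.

$2,585 billion

Year 2004: gap = -1.6 × (8.91 - 5.21) = -5.92%, loss ≈ 20549 × 5.92/100 ≈ 1217.
Year 2005: gap = -1.6 × (6.79 - 5.21) = -2.528%, loss ≈ 20549 × 2.528/100 ≈ 519.
Year 2006: gap = -1.6 × (6.24 - 5.21) = -1.648%, loss ≈ 20549 × 1.648/100 ≈ 339.
Year 2007: gap = -1.6 × (6.76 - 5.21) = -2.48%, loss ≈ 20549 × 2.48/100 ≈ 510.
Total lost output = 1217 + 519 + 339 + 510 = 2585 billion.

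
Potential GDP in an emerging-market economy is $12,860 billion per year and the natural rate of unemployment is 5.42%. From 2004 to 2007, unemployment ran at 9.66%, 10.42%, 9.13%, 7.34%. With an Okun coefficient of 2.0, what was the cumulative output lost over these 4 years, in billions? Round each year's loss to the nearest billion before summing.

Year 2004: gap = -2.0 × (9.66 - 5.42) = -8.48%, loss ≈ 12860 × 8.48/100 ≈ 1091.
Year 2005: gap = -2.0 × (10.42 - 5.42) = -10%, loss ≈ 12860 × 10/100 ≈ 1286.
Year 2006: gap = -2.0 × (9.13 - 5.42) = -7.42%, loss ≈ 12860 × 7.42/100 ≈ 954.
Year 2007: gap = -2.0 × (7.34 - 5.42) = -3.84%, loss ≈ 12860 × 3.84/100 ≈ 494.
Total lost output = 1091 + 1286 + 954 + 494 = 3825 billion.

$3,825 billion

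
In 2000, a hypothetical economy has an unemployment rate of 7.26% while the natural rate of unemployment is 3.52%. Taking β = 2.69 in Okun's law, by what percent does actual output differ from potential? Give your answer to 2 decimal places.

-10.06%

The unemployment gap is 7.26 - 3.52 = 3.74 percentage points.
Okun's law gives an output gap of -2.69 × 3.74 = -10.0606%, i.e. 10.06% below potential.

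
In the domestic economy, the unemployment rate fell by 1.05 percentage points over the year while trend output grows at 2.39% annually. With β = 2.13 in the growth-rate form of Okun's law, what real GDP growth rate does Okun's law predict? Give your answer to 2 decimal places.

Growth-rate Okun's law: g_Y = g_Y* - β × Δu.
g_Y = 2.39 - 2.13 × (-1.05) = 2.39 + 2.2365 = 4.6265%, i.e. 4.63% to 2 d.p.

4.63%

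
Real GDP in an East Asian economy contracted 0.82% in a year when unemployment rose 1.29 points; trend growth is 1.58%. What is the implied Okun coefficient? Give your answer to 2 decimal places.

Growth form: g_Y = g_Y* - β × Δu, so β = (g_Y* - g_Y)/Δu.
β = (1.58 + 0.82)/1.29 = 2.4/1.29 = 1.86.

β ≈ 1.86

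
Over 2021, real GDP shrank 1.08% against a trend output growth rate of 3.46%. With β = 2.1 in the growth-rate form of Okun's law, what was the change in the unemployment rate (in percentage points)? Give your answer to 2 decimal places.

Growth-rate Okun's law: g_Y = g_Y* - β × Δu, so Δu = (g_Y* - g_Y)/β.
Δu = (3.46 + 1.08)/2.1 = 4.54/2.1 = 2.16 percentage points.

2.16 percentage points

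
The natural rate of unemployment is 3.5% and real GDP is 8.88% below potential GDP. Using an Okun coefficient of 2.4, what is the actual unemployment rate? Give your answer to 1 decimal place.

From Okun's law, u - u* = -(output gap)/β = -(-8.88)/2.4 = 3.7 points.
So u = 3.5 + 3.7 = 7.2%.

7.2%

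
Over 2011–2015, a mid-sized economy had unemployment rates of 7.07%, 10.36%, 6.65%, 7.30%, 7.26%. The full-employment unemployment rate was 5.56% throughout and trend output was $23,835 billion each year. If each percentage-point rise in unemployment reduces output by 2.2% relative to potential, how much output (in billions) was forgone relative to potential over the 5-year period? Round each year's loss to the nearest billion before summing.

$5,684 billion

Year 2011: gap = -2.2 × (7.07 - 5.56) = -3.322%, loss ≈ 23835 × 3.322/100 ≈ 792.
Year 2012: gap = -2.2 × (10.36 - 5.56) = -10.56%, loss ≈ 23835 × 10.56/100 ≈ 2517.
Year 2013: gap = -2.2 × (6.65 - 5.56) = -2.398%, loss ≈ 23835 × 2.398/100 ≈ 572.
Year 2014: gap = -2.2 × (7.3 - 5.56) = -3.828%, loss ≈ 23835 × 3.828/100 ≈ 912.
Year 2015: gap = -2.2 × (7.26 - 5.56) = -3.74%, loss ≈ 23835 × 3.74/100 ≈ 891.
Total lost output = 792 + 2517 + 572 + 912 + 891 = 5684 billion.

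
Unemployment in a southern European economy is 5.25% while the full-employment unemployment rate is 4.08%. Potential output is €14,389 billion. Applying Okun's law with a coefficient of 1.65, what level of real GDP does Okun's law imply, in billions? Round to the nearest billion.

€14,111 billion

Unemployment gap = 5.25 - 4.08 = 1.17 points, so the output gap is -1.65 × 1.17 = -1.9305%.
Actual GDP = 14389 × (1 - 1.9305/100) = 14389 × 0.980695 ≈ 14111 billion.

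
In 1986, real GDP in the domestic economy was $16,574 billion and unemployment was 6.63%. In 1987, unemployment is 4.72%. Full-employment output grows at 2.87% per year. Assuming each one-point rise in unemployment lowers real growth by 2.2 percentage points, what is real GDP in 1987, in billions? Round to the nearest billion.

Δu = 4.72 - 6.63 = -1.91 points.
Okun's law (growth form): g_Y = g_Y* - β × Δu = 2.87 - 2.2 × (-1.91) = 2.87 + 4.202 = 7.072%.
Real GDP in the next year = 16574 × (1 + 7.072/100) = 16574 × 1.07072 ≈ 17746 billion.

$17,746 billion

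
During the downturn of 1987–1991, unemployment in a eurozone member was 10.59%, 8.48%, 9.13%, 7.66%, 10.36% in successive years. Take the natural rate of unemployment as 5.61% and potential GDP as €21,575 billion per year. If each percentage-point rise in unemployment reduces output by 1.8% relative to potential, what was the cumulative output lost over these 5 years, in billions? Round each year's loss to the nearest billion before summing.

€7,057 billion

Year 1987: gap = -1.8 × (10.59 - 5.61) = -8.964%, loss ≈ 21575 × 8.964/100 ≈ 1934.
Year 1988: gap = -1.8 × (8.48 - 5.61) = -5.166%, loss ≈ 21575 × 5.166/100 ≈ 1115.
Year 1989: gap = -1.8 × (9.13 - 5.61) = -6.336%, loss ≈ 21575 × 6.336/100 ≈ 1367.
Year 1990: gap = -1.8 × (7.66 - 5.61) = -3.69%, loss ≈ 21575 × 3.69/100 ≈ 796.
Year 1991: gap = -1.8 × (10.36 - 5.61) = -8.55%, loss ≈ 21575 × 8.55/100 ≈ 1845.
Total lost output = 1934 + 1115 + 1367 + 796 + 1845 = 7057 billion.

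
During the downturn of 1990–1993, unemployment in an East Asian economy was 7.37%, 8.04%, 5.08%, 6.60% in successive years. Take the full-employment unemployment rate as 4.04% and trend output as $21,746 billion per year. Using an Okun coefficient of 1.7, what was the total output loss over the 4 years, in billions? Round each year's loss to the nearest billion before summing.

Year 1990: gap = -1.7 × (7.37 - 4.04) = -5.661%, loss ≈ 21746 × 5.661/100 ≈ 1231.
Year 1991: gap = -1.7 × (8.04 - 4.04) = -6.8%, loss ≈ 21746 × 6.8/100 ≈ 1479.
Year 1992: gap = -1.7 × (5.08 - 4.04) = -1.768%, loss ≈ 21746 × 1.768/100 ≈ 384.
Year 1993: gap = -1.7 × (6.6 - 4.04) = -4.352%, loss ≈ 21746 × 4.352/100 ≈ 946.
Total lost output = 1231 + 1479 + 384 + 946 = 4040 billion.

$4,040 billion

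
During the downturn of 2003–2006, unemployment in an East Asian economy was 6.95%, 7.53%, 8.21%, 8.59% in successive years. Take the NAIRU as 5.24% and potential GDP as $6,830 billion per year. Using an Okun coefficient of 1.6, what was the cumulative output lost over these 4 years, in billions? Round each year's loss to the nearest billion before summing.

$1,128 billion

Year 2003: gap = -1.6 × (6.95 - 5.24) = -2.736%, loss ≈ 6830 × 2.736/100 ≈ 187.
Year 2004: gap = -1.6 × (7.53 - 5.24) = -3.664%, loss ≈ 6830 × 3.664/100 ≈ 250.
Year 2005: gap = -1.6 × (8.21 - 5.24) = -4.752%, loss ≈ 6830 × 4.752/100 ≈ 325.
Year 2006: gap = -1.6 × (8.59 - 5.24) = -5.36%, loss ≈ 6830 × 5.36/100 ≈ 366.
Total lost output = 187 + 250 + 325 + 366 = 1128 billion.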